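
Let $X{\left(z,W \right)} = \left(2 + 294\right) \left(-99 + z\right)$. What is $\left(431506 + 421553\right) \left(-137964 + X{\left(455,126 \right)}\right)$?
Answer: $-27799486692$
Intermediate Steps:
$X{\left(z,W \right)} = -29304 + 296 z$ ($X{\left(z,W \right)} = 296 \left(-99 + z\right) = -29304 + 296 z$)
$\left(431506 + 421553\right) \left(-137964 + X{\left(455,126 \right)}\right) = \left(431506 + 421553\right) \left(-137964 + \left(-29304 + 296 \cdot 455\right)\right) = 853059 \left(-137964 + \left(-29304 + 134680\right)\right) = 853059 \left(-137964 + 105376\right) = 853059 \left(-32588\right) = -27799486692$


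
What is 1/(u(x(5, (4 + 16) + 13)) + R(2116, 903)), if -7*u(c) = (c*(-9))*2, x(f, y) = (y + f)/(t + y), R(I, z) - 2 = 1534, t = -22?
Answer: 77/118956 ≈ 0.00064730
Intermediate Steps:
R(I, z) = 1536 (R(I, z) = 2 + 1534 = 1536)
x(f, y) = (f + y)/(-22 + y) (x(f, y) = (y + f)/(-22 + y) = (f + y)/(-22 + y))
u(c) = 18*c/7 (u(c) = -c*(-9)*2/7 = -(-9*c)*2/7 = -(-18)*c/7 = 18*c/7)
1/(u(x(5, (4 + 16) + 13)) + R(2116, 903)) = 1/(18*((5 + ((4 + 16) + 13))/(-22 + ((4 + 16) + 13)))/7 + 1536) = 1/(18*((5 + (20 + 13))/(-22 + (20 + 13)))/7 + 1536) = 1/(18*((5 + 33)/(-22 + 33))/7 + 1536) = 1/(18*(38/11)/7 + 1536) = 1/(18*((1/11)*38)/7 + 1536) = 1/((18/7)*(38/11) + 1536) = 1/(684/77 + 1536) = 1/(118956/77) = 77/118956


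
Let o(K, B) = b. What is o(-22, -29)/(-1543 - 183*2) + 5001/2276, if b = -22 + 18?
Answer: 9556013/4344884 ≈ 2.1994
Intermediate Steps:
b = -4
o(K, B) = -4
o(-22, -29)/(-1543 - 183*2) + 5001/2276 = -4/(-1543 - 183*2) + 5001/2276 = -4/(-1543 - 366) + 5001*(1/2276) = -4/(-1909) + 5001/2276 = -4*(-1/1909) + 5001/2276 = 4/1909 + 5001/2276 = 9556013/4344884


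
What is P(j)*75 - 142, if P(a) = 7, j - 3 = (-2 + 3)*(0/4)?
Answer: 383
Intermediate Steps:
j = 3 (j = 3 + (-2 + 3)*(0/4) = 3 + 1*(0*(¼)) = 3 + 1*0 = 3 + 0 = 3)
P(j)*75 - 142 = 7*75 - 142 = 525 - 142 = 383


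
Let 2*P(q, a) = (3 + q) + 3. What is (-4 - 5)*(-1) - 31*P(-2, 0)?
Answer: -53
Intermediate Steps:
P(q, a) = 3 + q/2 (P(q, a) = ((3 + q) + 3)/2 = (6 + q)/2 = 3 + q/2)
(-4 - 5)*(-1) - 31*P(-2, 0) = (-4 - 5)*(-1) - 31*(3 + (½)*(-2)) = -9*(-1) - 31*(3 - 1) = 9 - 31*2 = 9 - 62 = -53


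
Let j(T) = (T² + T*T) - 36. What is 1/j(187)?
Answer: 1/69902 ≈ 1.4306e-5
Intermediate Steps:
j(T) = -36 + 2*T² (j(T) = (T² + T²) - 36 = 2*T² - 36 = -36 + 2*T²)
1/j(187) = 1/(-36 + 2*187²) = 1/(-36 + 2*34969) = 1/(-36 + 69938) = 1/69902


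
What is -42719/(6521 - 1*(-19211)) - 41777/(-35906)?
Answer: -229431325/461966596 ≈ -0.49664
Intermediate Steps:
-42719/(6521 - 1*(-19211)) - 41777/(-35906) = -42719/(6521 + 19211) - 41777*(-1/35906) = -42719/25732 + 41777/35906 = -229431325/461966596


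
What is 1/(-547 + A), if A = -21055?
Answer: -1/21602 ≈ -4.6292e-5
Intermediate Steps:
1/(-547 + A) = 1/(-547 - 21055) = 1/(-21602) = -1/21602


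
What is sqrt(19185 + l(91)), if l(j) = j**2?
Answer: sqrt(27466) ≈ 165.73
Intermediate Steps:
sqrt(19185 + l(91)) = sqrt(19185 + 91**2) = sqrt(19185 + 8281) = sqrt(27466)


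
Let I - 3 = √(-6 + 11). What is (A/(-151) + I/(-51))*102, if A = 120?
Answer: -13146/151 - 2*√5 ≈ -91.532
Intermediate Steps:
I = 3 + √5 (I = 3 + √(-6 + 11) = 3 + √5 ≈ 5.2361)
(A/(-151) + I/(-51))*102 = (120/(-151) + (3 + √5)/(-51))*102 = (120*(-1/151) + (3 + √5)*(-1/51))*102 = (-120/151 + (-1/17 - √5/51))*102 = (-2191/2567 - √5/51)*102 = -13146/151 - 2*√5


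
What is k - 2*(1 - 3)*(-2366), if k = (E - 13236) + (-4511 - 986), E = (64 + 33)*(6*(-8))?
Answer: -32853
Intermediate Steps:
E = -4656 (E = 97*(-48) = -4656)
k = -23389 (k = (-4656 - 13236) + (-4511 - 986) = -17892 - 5497 = -23389)
k - 2*(1 - 3)*(-2366) = -23389 - 2*(1 - 3)*(-2366) = -23389 - 2*(-2)*(-2366) = -23389 - (-4)*(-2366) = -23389 - 1*9464 = -23389 - 9464 = -32853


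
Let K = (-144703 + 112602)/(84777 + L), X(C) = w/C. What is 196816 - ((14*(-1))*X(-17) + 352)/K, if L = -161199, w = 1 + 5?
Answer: 2275364008/11611 ≈ 1.9597e+5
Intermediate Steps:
w = 6
X(C) = 6/C
K = 683/1626 (K = (-144703 + 112602)/(84777 - 161199) = -32101/(-76422) = -32101*(-1/76422) = 683/1626 ≈ 0.42005)
196816 - ((14*(-1))*X(-17) + 352)/K = 196816 - ((14*(-1))*(6/(-17)) + 352)/683/1626 = 196816 - (-84*(-1)/17 + 352)*1626/683 = 196816 - (-14*(-6/17) + 352)*1626/683 = 196816 - (84/17 + 352)*1626/683 = 196816 - 6068*1626/(17*683) = 196816 - 1*9866568/11611 = 196816 - 9866568/11611 = 2275364008/11611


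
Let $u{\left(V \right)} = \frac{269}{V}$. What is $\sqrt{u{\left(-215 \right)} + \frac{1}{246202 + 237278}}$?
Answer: $\frac{i \sqrt{15021196915690}}{3464940} \approx 1.1186 i$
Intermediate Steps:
$\sqrt{u{\left(-215 \right)} + \frac{1}{246202 + 237278}} = \sqrt{\frac{269}{-215} + \frac{1}{246202 + 237278}} = \sqrt{269 \left(- \frac{1}{215}\right) + \frac{1}{483480}} = \sqrt{- \frac{269}{215} + \frac{1}{483480}} = \sqrt{- \frac{26011181}{20789640}} = \frac{i \sqrt{15021196915690}}{3464940}$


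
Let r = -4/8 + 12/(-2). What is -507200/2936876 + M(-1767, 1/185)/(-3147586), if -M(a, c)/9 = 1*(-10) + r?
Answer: -798445872643/4622034890668 ≈ -0.17275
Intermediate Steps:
r = -13/2 (r = -4*⅛ + 12*(-½) = -½ - 6 = -13/2 ≈ -6.5000)
M(a, c) = 297/2 (M(a, c) = -9*(1*(-10) - 13/2) = -9*(-10 - 13/2) = -9*(-33/2) = 297/2)
-507200/2936876 + M(-1767, 1/185)/(-3147586) = -507200/2936876 + (297/2)/(-3147586) = -507200*1/2936876 + (297/2)*(-1/3147586) = -126800/734219 - 297/6295172 = -798445872643/4622034890668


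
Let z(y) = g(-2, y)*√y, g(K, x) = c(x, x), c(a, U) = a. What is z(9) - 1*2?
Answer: 25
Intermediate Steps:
g(K, x) = x
z(y) = y^(3/2) (z(y) = y*√y = y^(3/2))
z(9) - 1*2 = 9^(3/2) - 1*2 = 27 - 2 = 25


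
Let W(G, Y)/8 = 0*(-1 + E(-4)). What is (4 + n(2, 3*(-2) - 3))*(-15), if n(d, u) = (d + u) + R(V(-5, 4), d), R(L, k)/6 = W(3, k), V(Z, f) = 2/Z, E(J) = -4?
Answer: 45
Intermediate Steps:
W(G, Y) = 0 (W(G, Y) = 8*(0*(-1 - 4)) = 8*(0*(-5)) = 8*0 = 0)
R(L, k) = 0 (R(L, k) = 6*0 = 0)
n(d, u) = d + u (n(d, u) = (d + u) + 0 = d + u)
(4 + n(2, 3*(-2) - 3))*(-15) = (4 + (2 + (3*(-2) - 3)))*(-15) = (4 + (2 + (-6 - 3)))*(-15) = (4 + (2 - 9))*(-15) = (4 - 7)*(-15) = -3*(-15) = 45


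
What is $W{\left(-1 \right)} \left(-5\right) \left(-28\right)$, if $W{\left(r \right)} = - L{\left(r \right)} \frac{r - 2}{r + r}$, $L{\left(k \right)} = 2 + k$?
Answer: $-210$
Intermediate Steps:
$W{\left(r \right)} = \frac{\left(-2 + r\right) \left(-2 - r\right)}{2 r}$ ($W{\left(r \right)} = - (2 + r) \frac{r - 2}{r + r} = \left(-2 - r\right) \frac{-2 + r}{2 r} = \frac{\left(-2 + r\right) \left(-2 - r\right)}{2 r}$)
$W{\left(-1 \right)} \left(-5\right) \left(-28\right) = \left(\frac{2}{-1} - - \frac{1}{2}\right) \left(-5\right) \left(-28\right) = \left(2 \left(-1\right) + \frac{1}{2}\right) \left(-5\right) \left(-28\right) = \left(-2 + \frac{1}{2}\right) \left(-5\right) \left(-28\right) = \left(- \frac{3}{2}\right) \left(-5\right) \left(-28\right) = \frac{15}{2} \left(-28\right) = -210$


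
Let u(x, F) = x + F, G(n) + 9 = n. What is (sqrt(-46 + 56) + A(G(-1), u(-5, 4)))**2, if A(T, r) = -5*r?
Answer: 35 + 10*sqrt(10) ≈ 66.623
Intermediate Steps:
G(n) = -9 + n
u(x, F) = F + x
(sqrt(-46 + 56) + A(G(-1), u(-5, 4)))**2 = (sqrt(-46 + 56) - 5*(4 - 5))**2 = (sqrt(10) - 5*(-1))**2 = (sqrt(10) + 5)**2 = (5 + sqrt(10))**2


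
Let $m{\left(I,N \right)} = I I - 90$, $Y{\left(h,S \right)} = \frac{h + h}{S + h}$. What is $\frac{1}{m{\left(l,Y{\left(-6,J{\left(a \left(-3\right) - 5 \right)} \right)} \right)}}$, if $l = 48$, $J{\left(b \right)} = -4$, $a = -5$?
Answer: $\frac{1}{2214} \approx 0.00045167$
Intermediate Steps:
$Y{\left(h,S \right)} = \frac{2 h}{S + h}$
$m{\left(I,N \right)} = -90 + I^{2}$ ($m{\left(I,N \right)} = I^{2} - 90 = -90 + I^{2}$)
$\frac{1}{m{\left(l,Y{\left(-6,J{\left(a \left(-3\right) - 5 \right)} \right)} \right)}} = \frac{1}{-90 + 48^{2}} = \frac{1}{-90 + 2304} = \frac{1}{2214}$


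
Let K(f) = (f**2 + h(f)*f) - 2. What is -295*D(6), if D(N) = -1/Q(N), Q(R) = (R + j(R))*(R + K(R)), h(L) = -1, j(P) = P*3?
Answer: 295/816 ≈ 0.36152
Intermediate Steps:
j(P) = 3*P
K(f) = -2 + f**2 - f (K(f) = (f**2 - f) - 2 = -2 + f**2 - f)
Q(R) = 4*R*(-2 + R**2) (Q(R) = (R + 3*R)*(R + (-2 + R**2 - R)) = (4*R)*(-2 + R**2) = 4*R*(-2 + R**2))
D(N) = -1/(4*N*(-2 + N**2))
-295*D(6) = -(-295)/(4*6*(-2 + 6**2)) = -(-295)/(4*6*(-2 + 36)) = -(-295)/(4*6*34) = -295*(-1/816) = 295/816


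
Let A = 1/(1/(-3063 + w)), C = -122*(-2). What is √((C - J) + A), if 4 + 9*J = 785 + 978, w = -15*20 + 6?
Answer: 4*I*√1861/3 ≈ 57.519*I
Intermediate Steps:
w = -294 (w = -300 + 6 = -294)
J = 1759/9 (J = -4/9 + (785 + 978)/9 = -4/9 + (⅑)*1763 = -4/9 + 1763/9 = 1759/9 ≈ 195.44)
C = 244
A = -3357 (A = 1/(1/(-3063 - 294)) = 1/(1/(-3357)) = 1/(-1/3357) = -3357)
√((C - J) + A) = √((244 - 1*1759/9) - 3357) = √((244 - 1759/9) - 3357) = √(437/9 - 3357) = √(-29776/9) = 4*I*√1861/3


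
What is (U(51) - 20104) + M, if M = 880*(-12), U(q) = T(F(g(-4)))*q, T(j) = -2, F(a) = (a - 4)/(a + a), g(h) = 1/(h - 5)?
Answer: -30766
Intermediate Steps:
g(h) = 1/(-5 + h)
F(a) = (-4 + a)/(2*a) (F(a) = (-4 + a)/((2*a)) = (-4 + a)*(1/(2*a)) = (-4 + a)/(2*a))
U(q) = -2*q
M = -10560
(U(51) - 20104) + M = (-2*51 - 20104) - 10560 = (-102 - 20104) - 10560 = -20206 - 10560 = -30766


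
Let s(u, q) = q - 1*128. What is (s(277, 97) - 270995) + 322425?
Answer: 51399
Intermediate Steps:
s(u, q) = -128 + q (s(u, q) = q - 128 = -128 + q)
(s(277, 97) - 270995) + 322425 = ((-128 + 97) - 270995) + 322425 = (-31 - 270995) + 322425 = -271026 + 322425 = 51399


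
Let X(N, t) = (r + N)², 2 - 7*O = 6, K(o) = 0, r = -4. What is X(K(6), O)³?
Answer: 4096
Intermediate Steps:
O = -4/7 (O = 2/7 - ⅐*6 = 2/7 - 6/7 = -4/7 ≈ -0.57143)
X(N, t) = (-4 + N)²
X(K(6), O)³ = ((-4 + 0)²)³ = ((-4)²)³ = 16³ = 4096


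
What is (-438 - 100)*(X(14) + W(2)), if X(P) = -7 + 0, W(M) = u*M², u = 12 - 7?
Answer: -6994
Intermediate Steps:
u = 5
W(M) = 5*M²
X(P) = -7
(-438 - 100)*(X(14) + W(2)) = (-438 - 100)*(-7 + 5*2²) = -538*(-7 + 5*4) = -538*(-7 + 20) = -538*13 = -6994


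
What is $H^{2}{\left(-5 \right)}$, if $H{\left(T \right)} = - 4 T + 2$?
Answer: $484$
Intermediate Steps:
$H{\left(T \right)} = 2 - 4 T$
$H^{2}{\left(-5 \right)} = \left(2 - -20\right)^{2} = \left(2 + 20\right)^{2} = 22^{2} = 484$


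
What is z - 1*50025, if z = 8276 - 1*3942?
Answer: -45691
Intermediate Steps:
z = 4334 (z = 8276 - 3942 = 4334)
z - 1*50025 = 4334 - 1*50025 = 4334 - 50025 = -45691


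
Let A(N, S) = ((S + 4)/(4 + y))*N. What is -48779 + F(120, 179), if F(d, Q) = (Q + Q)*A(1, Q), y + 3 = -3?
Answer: -81536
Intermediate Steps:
y = -6 (y = -3 - 3 = -6)
A(N, S) = N*(-2 - S/2) (A(N, S) = ((S + 4)/(4 - 6))*N = ((4 + S)/(-2))*N = ((4 + S)*(-½))*N = (-2 - S/2)*N = N*(-2 - S/2))
F(d, Q) = 2*Q*(-2 - Q/2) (F(d, Q) = (Q + Q)*(-½*1*(4 + Q)) = (2*Q)*(-2 - Q/2) = 2*Q*(-2 - Q/2))
-48779 + F(120, 179) = -48779 - 1*179*(4 + 179) = -48779 - 1*179*183 = -48779 - 32757 = -81536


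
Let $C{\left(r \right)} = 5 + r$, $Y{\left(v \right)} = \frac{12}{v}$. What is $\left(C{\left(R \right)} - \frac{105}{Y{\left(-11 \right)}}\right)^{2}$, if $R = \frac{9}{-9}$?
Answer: $\frac{160801}{16} \approx 10050.0$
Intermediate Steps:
$R = -1$ ($R = 9 \left(- \frac{1}{9}\right) = -1$)
$\left(C{\left(R \right)} - \frac{105}{Y{\left(-11 \right)}}\right)^{2} = \left(\left(5 - 1\right) - \frac{105}{12 \frac{1}{-11}}\right)^{2} = \left(4 - \frac{105}{12 \left(- \frac{1}{11}\right)}\right)^{2} = \left(4 - \frac{105}{- \frac{12}{11}}\right)^{2} = \left(4 - - \frac{385}{4}\right)^{2} = \left(4 + \frac{385}{4}\right)^{2} = \left(\frac{401}{4}\right)^{2} = \frac{160801}{16}$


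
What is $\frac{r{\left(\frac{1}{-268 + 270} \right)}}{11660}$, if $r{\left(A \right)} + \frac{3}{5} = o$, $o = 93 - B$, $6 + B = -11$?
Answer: $\frac{547}{58300} \approx 0.0093825$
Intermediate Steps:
$B = -17$ ($B = -6 - 11 = -17$)
$o = 110$ ($o = 93 - -17 = 93 + 17 = 110$)
$r{\left(A \right)} = \frac{547}{5}$ ($r{\left(A \right)} = - \frac{3}{5} + 110 = \frac{547}{5}$)
$\frac{r{\left(\frac{1}{-268 + 270} \right)}}{11660} = \frac{547}{5 \cdot 11660} = \frac{547}{5} \cdot \frac{1}{11660} = \frac{547}{58300}$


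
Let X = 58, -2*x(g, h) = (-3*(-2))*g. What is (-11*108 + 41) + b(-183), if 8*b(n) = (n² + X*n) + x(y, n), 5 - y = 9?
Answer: 13711/8 ≈ 1713.9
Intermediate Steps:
y = -4 (y = 5 - 1*9 = 5 - 9 = -4)
x(g, h) = -3*g (x(g, h) = -(-3*(-2))*g/2 = -3*g)
b(n) = 3/2 + n²/8 + 29*n/4 (b(n) = ((n² + 58*n) - 3*(-4))/8 = ((n² + 58*n) + 12)/8 = (12 + n² + 58*n)/8 = 3/2 + n²/8 + 29*n/4)
(-11*108 + 41) + b(-183) = (-11*108 + 41) + (3/2 + (⅛)*(-183)² + (29/4)*(-183)) = (-1188 + 41) + (3/2 + (⅛)*33489 - 5307/4) = -1147 + (3/2 + 33489/8 - 5307/4) = -1147 + 22887/8 = 13711/8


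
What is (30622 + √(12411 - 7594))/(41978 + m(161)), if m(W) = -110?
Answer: 15311/20934 + √4817/41868 ≈ 0.73305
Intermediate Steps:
(30622 + √(12411 - 7594))/(41978 + m(161)) = (30622 + √(12411 - 7594))/(41978 - 110) = (30622 + √4817)/41868 = (30622 + √4817)*(1/41868) = 15311/20934 + √4817/41868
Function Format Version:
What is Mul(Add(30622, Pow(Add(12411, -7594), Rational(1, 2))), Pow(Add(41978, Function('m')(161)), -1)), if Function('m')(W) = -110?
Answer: Add(Rational(15311, 20934), Mul(Rational(1, 41868), Pow(4817, Rational(1, 2)))) ≈ 0.73305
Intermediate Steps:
Mul(Add(30622, Pow(Add(12411, -7594), Rational(1, 2))), Pow(Add(41978, Function('m')(161)), -1)) = Mul(Add(30622, Pow(Add(12411, -7594), Rational(1, 2))), Pow(Add(41978, -110), -1)) = Mul(Add(30622, Pow(4817, Rational(1, 2))), Pow(41868, -1)) = Mul(Add(30622, Pow(4817, Rational(1, 2))), Rational(1, 41868)) = Add(Rational(15311, 20934), Mul(Rational(1, 41868), Pow(4817, Rational(1, 2))))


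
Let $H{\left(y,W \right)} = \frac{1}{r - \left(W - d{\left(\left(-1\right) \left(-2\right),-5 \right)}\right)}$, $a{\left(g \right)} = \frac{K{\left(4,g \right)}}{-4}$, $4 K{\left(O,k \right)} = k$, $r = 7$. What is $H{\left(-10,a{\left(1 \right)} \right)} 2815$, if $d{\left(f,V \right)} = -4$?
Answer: $\frac{45040}{49} \approx 919.18$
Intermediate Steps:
$K{\left(O,k \right)} = \frac{k}{4}$
$a{\left(g \right)} = - \frac{g}{16}$ ($a{\left(g \right)} = \frac{\frac{1}{4} g}{-4} = \frac{g}{4} \left(- \frac{1}{4}\right) = - \frac{g}{16}$)
$H{\left(y,W \right)} = \frac{1}{3 - W}$ ($H{\left(y,W \right)} = \frac{1}{7 - \left(4 + W\right)} = \frac{1}{3 - W}$)
$H{\left(-10,a{\left(1 \right)} \right)} 2815 = - \frac{1}{-3 - \frac{1}{16}} \cdot 2815 = - \frac{1}{- \frac{49}{16}} \cdot 2815 = \left(-1\right) \left(- \frac{16}{49}\right) 2815 = \frac{16}{49} \cdot 2815 = \frac{45040}{49}$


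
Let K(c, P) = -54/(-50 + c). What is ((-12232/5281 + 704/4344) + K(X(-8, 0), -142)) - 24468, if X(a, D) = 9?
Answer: -2876823272290/117570903 ≈ -24469.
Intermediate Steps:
((-12232/5281 + 704/4344) + K(X(-8, 0), -142)) - 24468 = ((-12232/5281 + 704/4344) - 54/(-50 + 9)) - 24468 = ((-12232*1/5281 + 704*(1/4344)) - 54/(-41)) - 24468 = ((-12232/5281 + 88/543) - 54*(-1/41)) - 24468 = (-6177248/2867583 + 54/41) - 24468 = -98417686/117570903 - 24468 = -2876823272290/117570903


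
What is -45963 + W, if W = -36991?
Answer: -82954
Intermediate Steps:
-45963 + W = -45963 - 36991 = -82954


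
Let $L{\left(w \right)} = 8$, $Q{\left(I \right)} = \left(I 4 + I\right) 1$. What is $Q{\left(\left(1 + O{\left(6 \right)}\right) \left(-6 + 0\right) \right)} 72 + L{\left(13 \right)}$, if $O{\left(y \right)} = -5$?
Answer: $8648$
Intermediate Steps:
$Q{\left(I \right)} = 5 I$ ($Q{\left(I \right)} = \left(4 I + I\right) 1 = 5 I 1 = 5 I$)
$Q{\left(\left(1 + O{\left(6 \right)}\right) \left(-6 + 0\right) \right)} 72 + L{\left(13 \right)} = 5 \left(1 - 5\right) \left(-6 + 0\right) 72 + 8 = 5 \left(\left(-4\right) \left(-6\right)\right) 72 + 8 = 5 \cdot 24 \cdot 72 + 8 = 120 \cdot 72 + 8 = 8640 + 8 = 8648$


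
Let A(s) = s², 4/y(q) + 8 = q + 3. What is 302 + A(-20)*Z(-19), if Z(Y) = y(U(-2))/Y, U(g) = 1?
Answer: 6138/19 ≈ 323.05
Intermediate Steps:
y(q) = 4/(-5 + q) (y(q) = 4/(-8 + (q + 3)) = 4/(-8 + (3 + q)) = 4/(-5 + q))
Z(Y) = -1/Y (Z(Y) = (4/(-5 + 1))/Y = (4/(-4))/Y = (4*(-¼))/Y = -1/Y)
302 + A(-20)*Z(-19) = 302 + (-20)²*(-1/(-19)) = 302 + 400*(-1*(-1/19)) = 302 + 400*(1/19) = 302 + 400/19 = 6138/19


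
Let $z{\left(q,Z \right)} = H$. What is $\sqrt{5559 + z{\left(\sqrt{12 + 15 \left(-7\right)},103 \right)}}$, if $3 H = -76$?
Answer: $\frac{\sqrt{49803}}{3} \approx 74.389$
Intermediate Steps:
$H = - \frac{76}{3}$ ($H = \frac{1}{3} \left(-76\right) = - \frac{76}{3} \approx -25.333$)
$z{\left(q,Z \right)} = - \frac{76}{3}$
$\sqrt{5559 + z{\left(\sqrt{12 + 15 \left(-7\right)},103 \right)}} = \sqrt{5559 - \frac{76}{3}} = \sqrt{\frac{16601}{3}} = \frac{\sqrt{49803}}{3}$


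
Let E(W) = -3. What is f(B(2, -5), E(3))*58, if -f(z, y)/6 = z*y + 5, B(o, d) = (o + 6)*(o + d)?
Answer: -26796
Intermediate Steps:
B(o, d) = (6 + o)*(d + o)
f(z, y) = -30 - 6*y*z (f(z, y) = -6*(z*y + 5) = -6*(y*z + 5) = -6*(5 + y*z) = -30 - 6*y*z)
f(B(2, -5), E(3))*58 = (-30 - 6*(-3)*(2² + 6*(-5) + 6*2 - 5*2))*58 = (-30 - 6*(-3)*(4 - 30 + 12 - 10))*58 = (-30 - 6*(-3)*(-24))*58 = (-30 - 432)*58 = -462*58 = -26796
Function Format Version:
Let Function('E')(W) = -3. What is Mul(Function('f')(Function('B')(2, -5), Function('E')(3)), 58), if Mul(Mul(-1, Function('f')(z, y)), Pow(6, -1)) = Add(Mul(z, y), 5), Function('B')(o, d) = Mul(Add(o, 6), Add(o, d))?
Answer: -26796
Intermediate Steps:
Function('B')(o, d) = Mul(Add(6, o), Add(d, o))
Function('f')(z, y) = Add(-30, Mul(-6, y, z)) (Function('f')(z, y) = Mul(-6, Add(Mul(z, y), 5)) = Mul(-6, Add(Mul(y, z), 5)) = Mul(-6, Add(5, Mul(y, z))) = Add(-30, Mul(-6, y, z)))
Mul(Function('f')(Function('B')(2, -5), Function('E')(3)), 58) = Mul(Add(-30, Mul(-6, -3, Add(Pow(2, 2), Mul(6, -5), Mul(6, 2), Mul(-5, 2)))), 58) = Mul(Add(-30, Mul(-6, -3, Add(4, -30, 12, -10))), 58) = Mul(Add(-30, Mul(-6, -3, -24)), 58) = Mul(Add(-30, -432), 58) = Mul(-462, 58) = -26796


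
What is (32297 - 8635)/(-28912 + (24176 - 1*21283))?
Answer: -23662/26019 ≈ -0.90941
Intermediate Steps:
(32297 - 8635)/(-28912 + (24176 - 1*21283)) = 23662/(-28912 + (24176 - 21283)) = 23662/(-28912 + 2893) = 23662/(-26019) = 23662*(-1/26019) = -23662/26019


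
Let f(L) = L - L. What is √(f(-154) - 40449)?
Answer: I*√40449 ≈ 201.12*I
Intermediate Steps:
f(L) = 0
√(f(-154) - 40449) = √(0 - 40449) = √(-40449) = I*√40449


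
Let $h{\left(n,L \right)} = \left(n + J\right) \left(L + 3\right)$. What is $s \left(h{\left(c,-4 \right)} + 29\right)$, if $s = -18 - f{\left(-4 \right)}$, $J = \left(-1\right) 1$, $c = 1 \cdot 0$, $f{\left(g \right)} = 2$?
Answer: $-600$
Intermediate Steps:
$c = 0$
$J = -1$
$h{\left(n,L \right)} = \left(-1 + n\right) \left(3 + L\right)$ ($h{\left(n,L \right)} = \left(n - 1\right) \left(L + 3\right) = \left(-1 + n\right) \left(3 + L\right)$)
$s = -20$ ($s = -18 - 2 = -20$)
$s \left(h{\left(c,-4 \right)} + 29\right) = - 20 \left(\left(-3 - -4 + 3 \cdot 0 - 0\right) + 29\right) = - 20 \left(\left(-3 + 4 + 0 + 0\right) + 29\right) = - 20 \left(1 + 29\right) = \left(-20\right) 30 = -600$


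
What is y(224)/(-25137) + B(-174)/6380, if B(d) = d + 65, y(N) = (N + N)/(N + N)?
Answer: -2746313/160374060 ≈ -0.017124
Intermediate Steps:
y(N) = 1 (y(N) = (2*N)/((2*N)) = (2*N)*(1/(2*N)) = 1)
B(d) = 65 + d
y(224)/(-25137) + B(-174)/6380 = 1/(-25137) + (65 - 174)/6380 = 1*(-1/25137) - 109*1/6380 = -1/25137 - 109/6380 = -2746313/160374060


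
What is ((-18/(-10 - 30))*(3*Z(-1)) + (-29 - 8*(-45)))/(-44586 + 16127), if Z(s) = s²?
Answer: -6647/569180 ≈ -0.011678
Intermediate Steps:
((-18/(-10 - 30))*(3*Z(-1)) + (-29 - 8*(-45)))/(-44586 + 16127) = ((-18/(-10 - 30))*(3*(-1)²) + (-29 - 8*(-45)))/(-44586 + 16127) = ((-18/(-40))*(3*1) + (-29 + 360))/(-28459) = (-1/40*(-18)*3 + 331)*(-1/28459) = ((9/20)*3 + 331)*(-1/28459) = (27/20 + 331)*(-1/28459) = (6647/20)*(-1/28459) = -6647/569180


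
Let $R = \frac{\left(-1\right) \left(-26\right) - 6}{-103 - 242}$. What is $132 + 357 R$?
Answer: $\frac{2560}{23} \approx 111.3$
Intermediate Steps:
$R = - \frac{4}{69}$ ($R = \frac{26 - 6}{-345} = 20 \left(- \frac{1}{345}\right) = - \frac{4}{69} \approx -0.057971$)
$132 + 357 R = 132 + 357 \left(- \frac{4}{69}\right) = 132 - \frac{476}{23} = \frac{2560}{23}$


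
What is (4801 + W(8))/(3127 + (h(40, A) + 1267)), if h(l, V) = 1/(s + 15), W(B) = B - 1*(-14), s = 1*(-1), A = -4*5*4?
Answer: 67522/61517 ≈ 1.0976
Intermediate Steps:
A = -80 (A = -20*4 = -80)
s = -1
W(B) = 14 + B (W(B) = B + 14 = 14 + B)
h(l, V) = 1/14 (h(l, V) = 1/(-1 + 15) = 1/14)
(4801 + W(8))/(3127 + (h(40, A) + 1267)) = (4801 + (14 + 8))/(3127 + (1/14 + 1267)) = (4801 + 22)/(3127 + 17739/14) = 4823/(61517/14) = 4823*(14/61517) = 67522/61517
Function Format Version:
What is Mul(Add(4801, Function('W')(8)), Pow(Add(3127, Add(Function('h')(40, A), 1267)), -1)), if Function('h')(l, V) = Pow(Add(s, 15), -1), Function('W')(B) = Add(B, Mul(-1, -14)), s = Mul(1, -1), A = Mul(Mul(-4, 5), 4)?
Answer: Rational(67522, 61517) ≈ 1.0976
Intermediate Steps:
A = -80 (A = Mul(-20, 4) = -80)
s = -1
Function('W')(B) = Add(14, B) (Function('W')(B) = Add(B, 14) = Add(14, B))
Function('h')(l, V) = Rational(1, 14) (Function('h')(l, V) = Pow(Add(-1, 15), -1) = Pow(14, -1) = Rational(1, 14))
Mul(Add(4801, Function('W')(8)), Pow(Add(3127, Add(Function('h')(40, A), 1267)), -1)) = Mul(Add(4801, Add(14, 8)), Pow(Add(3127, Add(Rational(1, 14), 1267)), -1)) = Mul(Add(4801, 22), Pow(Add(3127, Rational(17739, 14)), -1)) = Mul(4823, Pow(Rational(61517, 14), -1)) = Mul(4823, Rational(14, 61517)) = Rational(67522, 61517)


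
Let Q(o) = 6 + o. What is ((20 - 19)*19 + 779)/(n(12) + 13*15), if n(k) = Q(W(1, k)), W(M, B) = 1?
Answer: 399/101 ≈ 3.9505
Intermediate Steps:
n(k) = 7 (n(k) = 6 + 1 = 7)
((20 - 19)*19 + 779)/(n(12) + 13*15) = ((20 - 19)*19 + 779)/(7 + 13*15) = (1*19 + 779)/(7 + 195) = (19 + 779)/202 = (1/202)*798 = 399/101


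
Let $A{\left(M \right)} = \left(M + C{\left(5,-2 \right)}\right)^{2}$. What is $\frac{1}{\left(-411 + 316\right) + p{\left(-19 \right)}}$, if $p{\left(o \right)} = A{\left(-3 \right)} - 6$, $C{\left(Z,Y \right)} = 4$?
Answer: $- \frac{1}{100} \approx -0.01$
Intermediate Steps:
$A{\left(M \right)} = \left(4 + M\right)^{2}$ ($A{\left(M \right)} = \left(M + 4\right)^{2} = \left(4 + M\right)^{2}$)
$p{\left(o \right)} = -5$ ($p{\left(o \right)} = \left(4 - 3\right)^{2} - 6 = 1^{2} - 6 = 1 - 6 = -5$)
$\frac{1}{\left(-411 + 316\right) + p{\left(-19 \right)}} = \frac{1}{\left(-411 + 316\right) - 5} = \frac{1}{-95 - 5} = \frac{1}{-100} = - \frac{1}{100}$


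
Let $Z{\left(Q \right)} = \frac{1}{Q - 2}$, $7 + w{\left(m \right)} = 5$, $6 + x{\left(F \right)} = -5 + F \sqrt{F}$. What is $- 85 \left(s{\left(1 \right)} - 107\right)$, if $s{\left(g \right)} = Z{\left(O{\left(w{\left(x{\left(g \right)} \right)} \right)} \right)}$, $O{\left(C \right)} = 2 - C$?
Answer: $\frac{18105}{2} \approx 9052.5$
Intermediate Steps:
$x{\left(F \right)} = -11 + F^{\frac{3}{2}}$ ($x{\left(F \right)} = -6 + \left(-5 + F \sqrt{F}\right) = -6 + \left(-5 + F^{\frac{3}{2}}\right) = -11 + F^{\frac{3}{2}}$)
$w{\left(m \right)} = -2$ ($w{\left(m \right)} = -7 + 5 = -2$)
$Z{\left(Q \right)} = \frac{1}{-2 + Q}$
$s{\left(g \right)} = \frac{1}{2}$ ($s{\left(g \right)} = \frac{1}{-2 + \left(2 - -2\right)} = \frac{1}{-2 + \left(2 + 2\right)} = \frac{1}{-2 + 4} = \frac{1}{2}$)
$- 85 \left(s{\left(1 \right)} - 107\right) = - 85 \left(\frac{1}{2} - 107\right) = \left(-85\right) \left(- \frac{213}{2}\right) = \frac{18105}{2}$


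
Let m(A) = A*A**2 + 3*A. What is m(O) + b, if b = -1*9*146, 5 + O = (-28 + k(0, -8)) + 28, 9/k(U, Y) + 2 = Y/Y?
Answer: -4100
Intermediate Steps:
k(U, Y) = -9 (k(U, Y) = 9/(-2 + Y/Y) = 9/(-2 + 1) = 9/(-1) = 9*(-1) = -9)
O = -14 (O = -5 + ((-28 - 9) + 28) = -5 + (-37 + 28) = -5 - 9 = -14)
b = -1314 (b = -9*146 = -1314)
m(A) = A**3 + 3*A
m(O) + b = -14*(3 + (-14)**2) - 1314 = -14*(3 + 196) - 1314 = -14*199 - 1314 = -2786 - 1314 = -4100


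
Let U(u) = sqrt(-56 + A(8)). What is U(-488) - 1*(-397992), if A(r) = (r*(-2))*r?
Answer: 397992 + 2*I*sqrt(46) ≈ 3.9799e+5 + 13.565*I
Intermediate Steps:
A(r) = -2*r**2 (A(r) = (-2*r)*r = -2*r**2)
U(u) = 2*I*sqrt(46) (U(u) = sqrt(-56 - 2*8**2) = sqrt(-56 - 2*64) = sqrt(-56 - 128) = sqrt(-184) = 2*I*sqrt(46))
U(-488) - 1*(-397992) = 2*I*sqrt(46) - 1*(-397992) = 2*I*sqrt(46) + 397992 = 397992 + 2*I*sqrt(46)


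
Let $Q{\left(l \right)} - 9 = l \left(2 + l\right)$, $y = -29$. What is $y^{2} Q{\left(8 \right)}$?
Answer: $74849$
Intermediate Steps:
$Q{\left(l \right)} = 9 + l \left(2 + l\right)$
$y^{2} Q{\left(8 \right)} = \left(-29\right)^{2} \left(9 + 8^{2} + 2 \cdot 8\right) = 841 \left(9 + 64 + 16\right) = 841 \cdot 89 = 74849$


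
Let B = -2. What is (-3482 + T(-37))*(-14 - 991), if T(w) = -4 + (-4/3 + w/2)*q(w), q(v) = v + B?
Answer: 5452125/2 ≈ 2.7261e+6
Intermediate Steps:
q(v) = -2 + v (q(v) = v - 2 = -2 + v)
T(w) = -4 + (-2 + w)*(-4/3 + w/2) (T(w) = -4 + (-4/3 + w/2)*(-2 + w) = -4 + (-2 + w)*(-4/3 + w/2))
(-3482 + T(-37))*(-14 - 991) = (-3482 + (-4/3 + (½)*(-37)² - 7/3*(-37)))*(-14 - 991) = (-3482 + (-4/3 + (½)*1369 + 259/3))*(-1005) = (-3482 + (-4/3 + 1369/2 + 259/3))*(-1005) = (-3482 + 1539/2)*(-1005) = -5425/2*(-1005) = 5452125/2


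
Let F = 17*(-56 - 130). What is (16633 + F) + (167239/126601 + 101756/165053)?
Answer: 281528815854786/20895874853 ≈ 13473.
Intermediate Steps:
F = -3162 (F = 17*(-186) = -3162)
(16633 + F) + (167239/126601 + 101756/165053) = (16633 - 3162) + (167239/126601 + 101756/165053) = 13471 + (167239*(1/126601) + 101756*(1/165053)) = 13471 + (167239/126601 + 101756/165053) = 13471 + 40485710023/20895874853 = 281528815854786/20895874853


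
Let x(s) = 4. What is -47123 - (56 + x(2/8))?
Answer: -47183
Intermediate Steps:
-47123 - (56 + x(2/8)) = -47123 - (56 + 4) = -47123 - 1*60 = -47123 - 60 = -47183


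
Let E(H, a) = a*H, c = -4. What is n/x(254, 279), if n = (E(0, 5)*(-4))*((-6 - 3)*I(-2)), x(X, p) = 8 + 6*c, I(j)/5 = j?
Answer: 0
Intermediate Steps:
I(j) = 5*j
x(X, p) = -16 (x(X, p) = 8 + 6*(-4) = 8 - 24 = -16)
E(H, a) = H*a
n = 0 (n = ((0*5)*(-4))*((-6 - 3)*(5*(-2))) = (0*(-4))*(-9*(-10)) = 0*90 = 0)
n/x(254, 279) = 0/(-16) = 0*(-1/16) = 0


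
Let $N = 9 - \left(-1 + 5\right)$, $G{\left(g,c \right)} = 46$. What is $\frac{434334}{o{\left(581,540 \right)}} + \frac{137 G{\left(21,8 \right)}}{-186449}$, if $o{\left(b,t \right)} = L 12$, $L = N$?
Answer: $\frac{13496793641}{1864490} \approx 7238.9$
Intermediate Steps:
$N = 5$ ($N = 9 - 4 = 5$)
$L = 5$
$o{\left(b,t \right)} = 60$ ($o{\left(b,t \right)} = 5 \cdot 12 = 60$)
$\frac{434334}{o{\left(581,540 \right)}} + \frac{137 G{\left(21,8 \right)}}{-186449} = \frac{434334}{60} + \frac{137 \cdot 46}{-186449} = 434334 \cdot \frac{1}{60} + 6302 \left(- \frac{1}{186449}\right) = \frac{72389}{10} - \frac{6302}{186449} = \frac{13496793641}{1864490}$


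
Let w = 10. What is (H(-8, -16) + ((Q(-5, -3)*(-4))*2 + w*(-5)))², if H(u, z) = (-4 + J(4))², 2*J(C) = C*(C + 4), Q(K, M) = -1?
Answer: 10404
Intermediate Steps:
J(C) = C*(4 + C)/2 (J(C) = (C*(C + 4))/2 = (C*(4 + C))/2 = C*(4 + C)/2)
H(u, z) = 144 (H(u, z) = (-4 + (½)*4*(4 + 4))² = (-4 + (½)*4*8)² = (-4 + 16)² = 12² = 144)
(H(-8, -16) + ((Q(-5, -3)*(-4))*2 + w*(-5)))² = (144 + (-1*(-4)*2 + 10*(-5)))² = (144 + (4*2 - 50))² = (144 + (8 - 50))² = (144 - 42)² = 102² = 10404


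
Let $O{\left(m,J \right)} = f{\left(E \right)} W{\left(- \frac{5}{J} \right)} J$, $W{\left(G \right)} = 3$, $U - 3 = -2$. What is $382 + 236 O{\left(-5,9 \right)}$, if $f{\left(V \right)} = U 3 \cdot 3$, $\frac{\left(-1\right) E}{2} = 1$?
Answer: $57730$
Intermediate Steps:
$E = -2$ ($E = \left(-2\right) 1 = -2$)
$U = 1$ ($U = 3 - 2 = 1$)
$f{\left(V \right)} = 9$ ($f{\left(V \right)} = 1 \cdot 3 \cdot 3 = 3 \cdot 3 = 9$)
$O{\left(m,J \right)} = 27 J$ ($O{\left(m,J \right)} = 9 \cdot 3 J = 27 J$)
$382 + 236 O{\left(-5,9 \right)} = 382 + 236 \cdot 27 \cdot 9 = 382 + 236 \cdot 243 = 382 + 57348 = 57730$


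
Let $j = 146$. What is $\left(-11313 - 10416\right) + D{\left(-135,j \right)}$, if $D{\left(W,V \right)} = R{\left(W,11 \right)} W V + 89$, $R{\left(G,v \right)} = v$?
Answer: $-238450$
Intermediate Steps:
$D{\left(W,V \right)} = 89 + 11 V W$ ($D{\left(W,V \right)} = 11 W V + 89 = 11 V W + 89 = 89 + 11 V W$)
$\left(-11313 - 10416\right) + D{\left(-135,j \right)} = \left(-11313 - 10416\right) + \left(89 + 11 \cdot 146 \left(-135\right)\right) = -21729 + \left(89 - 216810\right) = -21729 - 216721 = -238450$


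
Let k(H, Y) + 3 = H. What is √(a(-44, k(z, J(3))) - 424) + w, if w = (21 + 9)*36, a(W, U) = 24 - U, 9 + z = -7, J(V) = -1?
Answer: 1080 + I*√381 ≈ 1080.0 + 19.519*I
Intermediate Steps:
z = -16 (z = -9 - 7 = -16)
k(H, Y) = -3 + H
w = 1080 (w = 30*36 = 1080)
√(a(-44, k(z, J(3))) - 424) + w = √((24 - (-3 - 16)) - 424) + 1080 = √((24 - 1*(-19)) - 424) + 1080 = √((24 + 19) - 424) + 1080 = √(43 - 424) + 1080 = √(-381) + 1080 = I*√381 + 1080 = 1080 + I*√381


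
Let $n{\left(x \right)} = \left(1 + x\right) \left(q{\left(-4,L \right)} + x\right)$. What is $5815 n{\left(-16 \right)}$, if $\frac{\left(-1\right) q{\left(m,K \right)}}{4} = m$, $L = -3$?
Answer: $0$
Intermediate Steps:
$q{\left(m,K \right)} = - 4 m$
$n{\left(x \right)} = \left(1 + x\right) \left(16 + x\right)$ ($n{\left(x \right)} = \left(1 + x\right) \left(\left(-4\right) \left(-4\right) + x\right) = \left(1 + x\right) \left(16 + x\right)$)
$5815 n{\left(-16 \right)} = 5815 \left(16 + \left(-16\right)^{2} + 17 \left(-16\right)\right) = 5815 \left(16 + 256 - 272\right) = 5815 \cdot 0 = 0$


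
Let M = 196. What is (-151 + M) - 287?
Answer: -242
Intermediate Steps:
(-151 + M) - 287 = (-151 + 196) - 287 = 45 - 287 = -242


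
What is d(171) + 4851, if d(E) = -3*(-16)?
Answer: 4899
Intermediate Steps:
d(E) = 48
d(171) + 4851 = 48 + 4851 = 4899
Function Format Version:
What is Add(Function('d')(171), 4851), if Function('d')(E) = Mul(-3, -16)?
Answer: 4899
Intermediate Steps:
Function('d')(E) = 48
Add(Function('d')(171), 4851) = Add(48, 4851) = 4899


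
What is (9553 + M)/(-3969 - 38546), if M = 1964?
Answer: -1047/3865 ≈ -0.27089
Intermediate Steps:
(9553 + M)/(-3969 - 38546) = (9553 + 1964)/(-3969 - 38546) = 11517/(-42515) = 11517*(-1/42515) = -1047/3865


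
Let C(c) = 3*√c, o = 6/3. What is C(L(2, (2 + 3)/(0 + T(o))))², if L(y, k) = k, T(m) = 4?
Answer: 45/4 ≈ 11.250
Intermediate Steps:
o = 2 (o = 6*(⅓) = 2)
C(L(2, (2 + 3)/(0 + T(o))))² = (3*√((2 + 3)/(0 + 4)))² = (3*√(5/4))² = (3*(√5/2))² = (3*√5/2)² = 45/4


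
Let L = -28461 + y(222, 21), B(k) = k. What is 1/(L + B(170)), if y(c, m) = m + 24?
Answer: -1/28246 ≈ -3.5403e-5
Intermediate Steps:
y(c, m) = 24 + m
L = -28416 (L = -28461 + (24 + 21) = -28461 + 45 = -28416)
1/(L + B(170)) = 1/(-28416 + 170) = 1/(-28246) = -1/28246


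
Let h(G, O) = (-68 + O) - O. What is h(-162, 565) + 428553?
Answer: 428485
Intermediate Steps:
h(G, O) = -68
h(-162, 565) + 428553 = -68 + 428553 = 428485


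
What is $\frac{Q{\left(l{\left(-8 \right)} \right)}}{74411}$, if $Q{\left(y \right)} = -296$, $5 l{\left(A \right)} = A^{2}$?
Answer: $- \frac{296}{74411} \approx -0.0039779$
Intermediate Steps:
$l{\left(A \right)} = \frac{A^{2}}{5}$
$\frac{Q{\left(l{\left(-8 \right)} \right)}}{74411} = - \frac{296}{74411}$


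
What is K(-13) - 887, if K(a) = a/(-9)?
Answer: -7970/9 ≈ -885.56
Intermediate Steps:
K(a) = -a/9 (K(a) = a*(-1/9) = -a/9)
K(-13) - 887 = -1/9*(-13) - 887 = 13/9 - 887 = -7970/9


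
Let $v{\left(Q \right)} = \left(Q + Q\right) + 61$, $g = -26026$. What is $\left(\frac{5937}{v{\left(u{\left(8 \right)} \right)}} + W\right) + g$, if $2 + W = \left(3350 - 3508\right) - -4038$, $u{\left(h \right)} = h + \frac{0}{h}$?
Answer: $- \frac{1699459}{77} \approx -22071.0$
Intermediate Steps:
$u{\left(h \right)} = h$ ($u{\left(h \right)} = h + 0 = h$)
$v{\left(Q \right)} = 61 + 2 Q$ ($v{\left(Q \right)} = 2 Q + 61 = 61 + 2 Q$)
$W = 3878$ ($W = -2 + \left(\left(3350 - 3508\right) - -4038\right) = -2 + \left(\left(3350 - 3508\right) + 4038\right) = -2 + \left(-158 + 4038\right) = -2 + 3880 = 3878$)
$\left(\frac{5937}{v{\left(u{\left(8 \right)} \right)}} + W\right) + g = \left(\frac{5937}{61 + 2 \cdot 8} + 3878\right) - 26026 = \left(\frac{5937}{61 + 16} + 3878\right) - 26026 = \left(\frac{5937}{77} + 3878\right) - 26026 = \frac{304543}{77} - 26026 = - \frac{1699459}{77}$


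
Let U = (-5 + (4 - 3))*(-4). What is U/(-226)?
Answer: -8/113 ≈ -0.070796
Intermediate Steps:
U = 16 (U = (-5 + 1)*(-4) = -4*(-4) = 16)
U/(-226) = 16/(-226) = -1/226*16 = -8/113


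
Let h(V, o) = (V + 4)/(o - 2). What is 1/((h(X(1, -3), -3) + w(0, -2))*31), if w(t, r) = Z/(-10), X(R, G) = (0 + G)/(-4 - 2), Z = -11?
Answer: 5/31 ≈ 0.16129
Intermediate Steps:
X(R, G) = -G/6 (X(R, G) = G/(-6) = G*(-1/6) = -G/6)
h(V, o) = (4 + V)/(-2 + o)
w(t, r) = 11/10 (w(t, r) = -11/(-10) = -11*(-1/10) = 11/10)
1/((h(X(1, -3), -3) + w(0, -2))*31) = 1/(((4 - 1/6*(-3))/(-2 - 3) + 11/10)*31) = 1/(((4 + 1/2)/(-5) + 11/10)*31) = 1/((-1/5*9/2 + 11/10)*31) = 1/((-9/10 + 11/10)*31) = 1/((1/5)*31) = 1/(31/5) = 5/31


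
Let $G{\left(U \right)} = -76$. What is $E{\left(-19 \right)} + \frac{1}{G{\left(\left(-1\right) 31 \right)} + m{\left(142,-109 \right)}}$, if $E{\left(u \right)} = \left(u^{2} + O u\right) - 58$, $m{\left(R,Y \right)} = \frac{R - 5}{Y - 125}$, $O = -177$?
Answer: $\frac{65698152}{17921} \approx 3666.0$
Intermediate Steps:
$m{\left(R,Y \right)} = \frac{-5 + R}{-125 + Y}$
$E{\left(u \right)} = -58 + u^{2} - 177 u$ ($E{\left(u \right)} = \left(u^{2} - 177 u\right) - 58 = -58 + u^{2} - 177 u$)
$E{\left(-19 \right)} + \frac{1}{G{\left(\left(-1\right) 31 \right)} + m{\left(142,-109 \right)}} = \left(-58 + \left(-19\right)^{2} - -3363\right) + \frac{1}{-76 + \frac{-5 + 142}{-125 - 109}} = \left(-58 + 361 + 3363\right) + \frac{1}{-76 + \frac{1}{-234} \cdot 137} = 3666 + \frac{1}{-76 - \frac{137}{234}} = 3666 + \frac{1}{- \frac{17921}{234}} = 3666 - \frac{234}{17921} = \frac{65698152}{17921}$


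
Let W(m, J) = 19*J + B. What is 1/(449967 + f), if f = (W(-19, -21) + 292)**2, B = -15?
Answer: 1/464851 ≈ 2.1512e-6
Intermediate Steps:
W(m, J) = -15 + 19*J (W(m, J) = 19*J - 15 = -15 + 19*J)
f = 14884 (f = ((-15 + 19*(-21)) + 292)**2 = ((-15 - 399) + 292)**2 = (-414 + 292)**2 = (-122)**2 = 14884)
1/(449967 + f) = 1/(449967 + 14884) = 1/464851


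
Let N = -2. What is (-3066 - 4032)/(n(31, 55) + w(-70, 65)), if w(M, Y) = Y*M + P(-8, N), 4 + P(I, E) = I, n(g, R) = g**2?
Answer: 546/277 ≈ 1.9711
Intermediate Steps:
P(I, E) = -4 + I
w(M, Y) = -12 + M*Y (w(M, Y) = Y*M + (-4 - 8) = M*Y - 12 = -12 + M*Y)
(-3066 - 4032)/(n(31, 55) + w(-70, 65)) = (-3066 - 4032)/(31**2 + (-12 - 70*65)) = -7098/(961 + (-12 - 4550)) = -7098/(961 - 4562) = -7098/(-3601) = -7098*(-1/3601) = 546/277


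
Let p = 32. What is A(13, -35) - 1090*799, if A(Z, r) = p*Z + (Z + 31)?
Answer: -870450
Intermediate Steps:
A(Z, r) = 31 + 33*Z (A(Z, r) = 32*Z + (Z + 31) = 32*Z + (31 + Z) = 31 + 33*Z)
A(13, -35) - 1090*799 = (31 + 33*13) - 1090*799 = (31 + 429) - 870910 = 460 - 870910 = -870450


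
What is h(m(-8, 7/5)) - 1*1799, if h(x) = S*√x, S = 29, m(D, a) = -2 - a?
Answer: -1799 + 29*I*√85/5 ≈ -1799.0 + 53.473*I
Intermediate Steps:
h(x) = 29*√x
h(m(-8, 7/5)) - 1*1799 = 29*√(-2 - 7/5) - 1*1799 = 29*√(-2 - 7/5) - 1799 = 29*√(-17/5) - 1799 = 29*(I*√85/5) - 1799 = 29*I*√85/5 - 1799 = -1799 + 29*I*√85/5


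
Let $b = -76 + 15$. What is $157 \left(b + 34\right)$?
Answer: $-4239$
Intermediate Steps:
$b = -61$
$157 \left(b + 34\right) = 157 \left(-61 + 34\right) = 157 \left(-27\right) = -4239$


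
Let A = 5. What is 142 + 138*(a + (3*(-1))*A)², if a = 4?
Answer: 16840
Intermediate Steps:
142 + 138*(a + (3*(-1))*A)² = 142 + 138*(4 + (3*(-1))*5)² = 142 + 138*(4 - 3*5)² = 142 + 138*(4 - 15)² = 142 + 138*(-11)² = 142 + 138*121 = 142 + 16698 = 16840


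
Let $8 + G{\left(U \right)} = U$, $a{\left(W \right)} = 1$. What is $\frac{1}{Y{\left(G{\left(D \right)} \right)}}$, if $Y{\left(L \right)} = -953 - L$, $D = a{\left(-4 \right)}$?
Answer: $- \frac{1}{946} \approx -0.0010571$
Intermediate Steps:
$D = 1$
$G{\left(U \right)} = -8 + U$
$\frac{1}{Y{\left(G{\left(D \right)} \right)}} = \frac{1}{-953 - \left(-8 + 1\right)} = \frac{1}{-953 - -7} = \frac{1}{-953 + 7} = \frac{1}{-946} = - \frac{1}{946}$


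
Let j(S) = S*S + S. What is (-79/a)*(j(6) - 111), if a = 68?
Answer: 5451/68 ≈ 80.162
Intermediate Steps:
j(S) = S + S² (j(S) = S² + S = S + S²)
(-79/a)*(j(6) - 111) = (-79/68)*(6*(1 + 6) - 111) = (-79*1/68)*(6*7 - 111) = -79*(42 - 111)/68 = -79/68*(-69) = 5451/68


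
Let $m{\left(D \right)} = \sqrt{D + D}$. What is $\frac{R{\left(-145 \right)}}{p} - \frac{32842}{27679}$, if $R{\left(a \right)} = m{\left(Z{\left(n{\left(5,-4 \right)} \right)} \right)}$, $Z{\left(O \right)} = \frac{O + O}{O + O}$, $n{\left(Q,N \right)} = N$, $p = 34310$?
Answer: $- \frac{32842}{27679} + \frac{\sqrt{2}}{34310} \approx -1.1865$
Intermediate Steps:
$Z{\left(O \right)} = 1$ ($Z{\left(O \right)} = \frac{2 O}{2 O} = 2 O \frac{1}{2 O} = 1$)
$m{\left(D \right)} = \sqrt{2} \sqrt{D}$ ($m{\left(D \right)} = \sqrt{2 D} = \sqrt{2} \sqrt{D}$)
$R{\left(a \right)} = \sqrt{2}$ ($R{\left(a \right)} = \sqrt{2} \sqrt{1} = \sqrt{2} \cdot 1 = \sqrt{2}$)
$\frac{R{\left(-145 \right)}}{p} - \frac{32842}{27679} = \frac{\sqrt{2}}{34310} - \frac{32842}{27679} = - \frac{32842}{27679} + \frac{\sqrt{2}}{34310}$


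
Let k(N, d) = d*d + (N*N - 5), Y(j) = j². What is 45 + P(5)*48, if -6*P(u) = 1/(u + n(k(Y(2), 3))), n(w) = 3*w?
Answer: 2917/65 ≈ 44.877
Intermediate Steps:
k(N, d) = -5 + N² + d² (k(N, d) = d² + (N² - 5) = d² + (-5 + N²) = -5 + N² + d²)
P(u) = -1/(6*(60 + u)) (P(u) = -1/(6*(u + 3*(-5 + (2²)² + 3²))) = -1/(6*(u + 3*(-5 + 4² + 9))) = -1/(6*(u + 3*(-5 + 16 + 9))) = -1/(6*(u + 3*20)) = -1/(6*(u + 60)) = -1/(6*(60 + u)))
45 + P(5)*48 = 45 - 1/(360 + 6*5)*48 = 45 - 1/(360 + 30)*48 = 45 - 1/390*48 = 45 - 8/65 = 2917/65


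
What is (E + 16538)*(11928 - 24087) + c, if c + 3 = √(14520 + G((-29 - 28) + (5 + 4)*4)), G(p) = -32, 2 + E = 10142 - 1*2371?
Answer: -295548816 + 2*√3622 ≈ -2.9555e+8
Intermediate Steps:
E = 7769 (E = -2 + (10142 - 1*2371) = -2 + (10142 - 2371) = -2 + 7771 = 7769)
c = -3 + 2*√3622 (c = -3 + √(14520 - 32) = -3 + √14488 = -3 + 2*√3622 ≈ 117.37)
(E + 16538)*(11928 - 24087) + c = (7769 + 16538)*(11928 - 24087) + (-3 + 2*√3622) = 24307*(-12159) + (-3 + 2*√3622) = -295548813 + (-3 + 2*√3622) = -295548816 + 2*√3622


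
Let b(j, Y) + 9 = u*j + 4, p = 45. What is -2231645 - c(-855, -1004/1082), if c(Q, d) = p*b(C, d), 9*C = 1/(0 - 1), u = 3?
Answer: -2231405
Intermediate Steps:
C = -⅑ (C = 1/(9*(0 - 1)) = (⅑)/(-1) = (⅑)*(-1) = -⅑ ≈ -0.11111)
b(j, Y) = -5 + 3*j (b(j, Y) = -9 + (3*j + 4) = -9 + (4 + 3*j) = -5 + 3*j)
c(Q, d) = -240 (c(Q, d) = 45*(-5 + 3*(-⅑)) = 45*(-5 - ⅓) = 45*(-16/3) = -240)
-2231645 - c(-855, -1004/1082) = -2231645 - 1*(-240) = -2231645 + 240 = -2231405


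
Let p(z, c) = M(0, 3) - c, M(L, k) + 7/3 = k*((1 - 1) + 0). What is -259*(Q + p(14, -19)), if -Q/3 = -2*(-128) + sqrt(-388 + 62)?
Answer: 583786/3 + 777*I*sqrt(326) ≈ 1.946e+5 + 14029.0*I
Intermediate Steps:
M(L, k) = -7/3 (M(L, k) = -7/3 + k*((1 - 1) + 0) = -7/3 + k*(0 + 0) = -7/3 + k*0 = -7/3 + 0 = -7/3)
Q = -768 - 3*I*sqrt(326) (Q = -3*(-2*(-128) + sqrt(-388 + 62)) = -3*(256 + sqrt(-326)) = -3*(256 + I*sqrt(326)) = -768 - 3*I*sqrt(326) ≈ -768.0 - 54.166*I)
p(z, c) = -7/3 - c
-259*(Q + p(14, -19)) = -259*((-768 - 3*I*sqrt(326)) + (-7/3 - 1*(-19))) = -259*((-768 - 3*I*sqrt(326)) + (-7/3 + 19)) = -259*((-768 - 3*I*sqrt(326)) + 50/3) = -259*(-2254/3 - 3*I*sqrt(326)) = 583786/3 + 777*I*sqrt(326)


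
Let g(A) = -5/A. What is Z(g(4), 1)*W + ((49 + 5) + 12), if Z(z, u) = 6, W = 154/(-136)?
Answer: 2013/34 ≈ 59.206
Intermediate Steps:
W = -77/68 (W = 154*(-1/136) = -77/68 ≈ -1.1324)
Z(g(4), 1)*W + ((49 + 5) + 12) = 6*(-77/68) + ((49 + 5) + 12) = -231/34 + (54 + 12) = -231/34 + 66 = 2013/34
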